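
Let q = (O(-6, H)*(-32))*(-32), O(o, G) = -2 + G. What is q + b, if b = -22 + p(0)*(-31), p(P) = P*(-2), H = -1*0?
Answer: -2070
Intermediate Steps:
H = 0
p(P) = -2*P
b = -22 (b = -22 - 2*0*(-31) = -22 + 0*(-31) = -22 + 0 = -22)
q = -2048 (q = ((-2 + 0)*(-32))*(-32) = -2*(-32)*(-32) = 64*(-32) = -2048)
q + b = -2048 - 22 = -2070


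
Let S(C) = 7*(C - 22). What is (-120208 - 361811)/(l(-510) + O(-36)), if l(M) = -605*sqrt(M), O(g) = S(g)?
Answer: 97849857/93418793 - 291621495*I*sqrt(510)/186837586 ≈ 1.0474 - 35.248*I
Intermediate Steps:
S(C) = -154 + 7*C (S(C) = 7*(-22 + C) = -154 + 7*C)
O(g) = -154 + 7*g
(-120208 - 361811)/(l(-510) + O(-36)) = (-120208 - 361811)/(-605*I*sqrt(510) + (-154 + 7*(-36))) = -482019/(-605*I*sqrt(510) + (-154 - 252)) = -482019/(-605*I*sqrt(510) - 406) = -482019/(-406 - 605*I*sqrt(510))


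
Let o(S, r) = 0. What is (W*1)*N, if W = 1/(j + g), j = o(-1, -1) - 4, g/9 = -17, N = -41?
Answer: 41/157 ≈ 0.26115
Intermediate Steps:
g = -153 (g = 9*(-17) = -153)
j = -4 (j = 0 - 4 = -4)
W = -1/157 (W = 1/(-4 - 153) = 1/(-157) = -1/157 ≈ -0.0063694)
(W*1)*N = -1/157*1*(-41) = -1/157*(-41) = 41/157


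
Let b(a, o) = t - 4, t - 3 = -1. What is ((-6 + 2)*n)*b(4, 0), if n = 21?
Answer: 168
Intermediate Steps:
t = 2 (t = 3 - 1 = 2)
b(a, o) = -2 (b(a, o) = 2 - 4 = -2)
((-6 + 2)*n)*b(4, 0) = ((-6 + 2)*21)*(-2) = -4*21*(-2) = -84*(-2) = 168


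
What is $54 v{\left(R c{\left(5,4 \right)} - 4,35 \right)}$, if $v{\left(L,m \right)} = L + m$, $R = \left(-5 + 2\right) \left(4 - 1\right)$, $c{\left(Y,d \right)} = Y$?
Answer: $-756$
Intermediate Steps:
$R = -9$ ($R = \left(-3\right) 3 = -9$)
$54 v{\left(R c{\left(5,4 \right)} - 4,35 \right)} = 54 \left(\left(\left(-9\right) 5 - 4\right) + 35\right) = 54 \left(\left(-45 - 4\right) + 35\right) = 54 \left(-49 + 35\right) = 54 \left(-14\right) = -756$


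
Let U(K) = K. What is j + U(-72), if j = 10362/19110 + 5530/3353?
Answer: -106500897/1525615 ≈ -69.808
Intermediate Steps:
j = 3343383/1525615 (j = 10362*(1/19110) + 5530*(1/3353) = 1727/3185 + 790/479 = 3343383/1525615 ≈ 2.1915)
j + U(-72) = 3343383/1525615 - 72 = -106500897/1525615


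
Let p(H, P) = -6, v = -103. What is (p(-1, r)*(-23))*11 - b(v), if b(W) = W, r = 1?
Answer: 1621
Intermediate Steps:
(p(-1, r)*(-23))*11 - b(v) = -6*(-23)*11 - 1*(-103) = 138*11 + 103 = 1518 + 103 = 1621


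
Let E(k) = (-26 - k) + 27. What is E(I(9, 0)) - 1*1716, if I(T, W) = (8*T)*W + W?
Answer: -1715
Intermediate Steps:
I(T, W) = W + 8*T*W (I(T, W) = 8*T*W + W = W + 8*T*W)
E(k) = 1 - k
E(I(9, 0)) - 1*1716 = (1 - 0*(1 + 8*9)) - 1*1716 = (1 - 0*(1 + 72)) - 1716 = (1 - 0*73) - 1716 = (1 - 1*0) - 1716 = (1 + 0) - 1716 = 1 - 1716 = -1715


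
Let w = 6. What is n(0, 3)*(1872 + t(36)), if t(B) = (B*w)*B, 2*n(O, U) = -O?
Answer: 0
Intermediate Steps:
n(O, U) = -O/2 (n(O, U) = (-O)/2 = -O/2)
t(B) = 6*B² (t(B) = (B*6)*B = (6*B)*B = 6*B²)
n(0, 3)*(1872 + t(36)) = (-½*0)*(1872 + 6*36²) = 0*(1872 + 6*1296) = 0*(1872 + 7776) = 0*9648 = 0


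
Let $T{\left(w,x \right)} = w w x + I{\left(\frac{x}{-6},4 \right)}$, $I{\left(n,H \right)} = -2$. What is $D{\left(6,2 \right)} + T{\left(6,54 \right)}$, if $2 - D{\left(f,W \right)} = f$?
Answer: $1938$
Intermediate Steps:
$D{\left(f,W \right)} = 2 - f$
$T{\left(w,x \right)} = -2 + x w^{2}$ ($T{\left(w,x \right)} = w w x - 2 = w^{2} x - 2 = x w^{2} - 2 = -2 + x w^{2}$)
$D{\left(6,2 \right)} + T{\left(6,54 \right)} = \left(2 - 6\right) - \left(2 - 54 \cdot 6^{2}\right) = \left(2 - 6\right) + \left(-2 + 54 \cdot 36\right) = -4 + \left(-2 + 1944\right) = -4 + 1942 = 1938$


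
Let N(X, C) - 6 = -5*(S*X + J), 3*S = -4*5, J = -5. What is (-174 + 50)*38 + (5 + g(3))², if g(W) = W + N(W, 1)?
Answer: 14609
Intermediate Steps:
S = -20/3 (S = (-4*5)/3 = (⅓)*(-20) = -20/3 ≈ -6.6667)
N(X, C) = 31 + 100*X/3 (N(X, C) = 6 - 5*(-20*X/3 - 5) = 6 - 5*(-5 - 20*X/3) = 6 + (25 + 100*X/3) = 31 + 100*X/3)
g(W) = 31 + 103*W/3 (g(W) = W + (31 + 100*W/3) = 31 + 103*W/3)
(-174 + 50)*38 + (5 + g(3))² = (-174 + 50)*38 + (5 + (31 + (103/3)*3))² = -124*38 + (5 + (31 + 103))² = -4712 + (5 + 134)² = -4712 + 139² = -4712 + 19321 = 14609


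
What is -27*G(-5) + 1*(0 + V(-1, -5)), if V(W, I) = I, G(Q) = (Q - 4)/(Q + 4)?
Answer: -248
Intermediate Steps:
G(Q) = (-4 + Q)/(4 + Q)
-27*G(-5) + 1*(0 + V(-1, -5)) = -27*(-4 - 5)/(4 - 5) + 1*(0 - 5) = -27*(-9)/(-1) + 1*(-5) = -(-27)*(-9) - 5 = -27*9 - 5 = -243 - 5 = -248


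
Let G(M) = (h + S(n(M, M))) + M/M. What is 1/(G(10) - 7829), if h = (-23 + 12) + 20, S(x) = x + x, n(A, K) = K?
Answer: -1/7799 ≈ -0.00012822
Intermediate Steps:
S(x) = 2*x
h = 9 (h = -11 + 20 = 9)
G(M) = 10 + 2*M (G(M) = (9 + 2*M) + M/M = (9 + 2*M) + 1 = 10 + 2*M)
1/(G(10) - 7829) = 1/((10 + 2*10) - 7829) = 1/((10 + 20) - 7829) = 1/(30 - 7829) = 1/(-7799) = -1/7799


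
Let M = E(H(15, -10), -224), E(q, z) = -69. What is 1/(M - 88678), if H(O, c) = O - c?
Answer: -1/88747 ≈ -1.1268e-5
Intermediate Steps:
M = -69
1/(M - 88678) = 1/(-69 - 88678) = 1/(-88747) = -1/88747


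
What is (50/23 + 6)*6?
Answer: 1128/23 ≈ 49.043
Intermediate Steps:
(50/23 + 6)*6 = (188/23)*6 = 1128/23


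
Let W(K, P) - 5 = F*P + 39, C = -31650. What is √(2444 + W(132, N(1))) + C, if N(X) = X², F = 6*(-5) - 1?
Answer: -31650 + 3*√273 ≈ -31600.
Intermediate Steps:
F = -31 (F = -30 - 1 = -31)
W(K, P) = 44 - 31*P (W(K, P) = 5 + (-31*P + 39) = 5 + (39 - 31*P) = 44 - 31*P)
√(2444 + W(132, N(1))) + C = √(2444 + (44 - 31*1²)) - 31650 = √(2444 + (44 - 31*1)) - 31650 = √(2444 + (44 - 31)) - 31650 = √(2444 + 13) - 31650 = √2457 - 31650 = 3*√273 - 31650 = -31650 + 3*√273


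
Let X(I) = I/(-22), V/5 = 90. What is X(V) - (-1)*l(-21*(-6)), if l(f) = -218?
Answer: -2623/11 ≈ -238.45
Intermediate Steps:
V = 450 (V = 5*90 = 450)
X(I) = -I/22 (X(I) = I*(-1/22) = -I/22)
X(V) - (-1)*l(-21*(-6)) = -1/22*450 - (-1)*(-218) = -225/11 - 1*218 = -225/11 - 218 = -2623/11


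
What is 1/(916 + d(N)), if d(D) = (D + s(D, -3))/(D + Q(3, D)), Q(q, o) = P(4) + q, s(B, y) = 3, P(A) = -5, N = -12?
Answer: 14/12833 ≈ 0.0010909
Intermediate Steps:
Q(q, o) = -5 + q
d(D) = (3 + D)/(-2 + D) (d(D) = (D + 3)/(D + (-5 + 3)) = (3 + D)/(D - 2) = (3 + D)/(-2 + D))
1/(916 + d(N)) = 1/(916 + (3 - 12)/(-2 - 12)) = 1/(916 - 9/(-14)) = 1/(916 - 1/14*(-9)) = 1/(916 + 9/14) = 1/(12833/14) = 14/12833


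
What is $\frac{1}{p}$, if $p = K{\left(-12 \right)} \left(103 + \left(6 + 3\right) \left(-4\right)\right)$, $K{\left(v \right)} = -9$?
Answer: $- \frac{1}{603} \approx -0.0016584$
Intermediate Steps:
$p = -603$ ($p = - 9 \left(103 + \left(6 + 3\right) \left(-4\right)\right) = - 9 \left(103 + 9 \left(-4\right)\right) = - 9 \left(103 - 36\right) = \left(-9\right) 67 = -603$)
$\frac{1}{p} = \frac{1}{-603} = - \frac{1}{603}$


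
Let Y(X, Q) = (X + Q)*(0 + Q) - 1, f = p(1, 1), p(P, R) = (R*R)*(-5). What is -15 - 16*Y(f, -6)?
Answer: -1055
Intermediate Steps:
p(P, R) = -5*R² (p(P, R) = R²*(-5) = -5*R²)
f = -5 (f = -5*1² = -5*1 = -5)
Y(X, Q) = -1 + Q*(Q + X) (Y(X, Q) = (Q + X)*Q - 1 = Q*(Q + X) - 1 = -1 + Q*(Q + X))
-15 - 16*Y(f, -6) = -15 - 16*(-1 + (-6)² - 6*(-5)) = -15 - 16*(-1 + 36 + 30) = -15 - 16*65 = -15 - 1040 = -1055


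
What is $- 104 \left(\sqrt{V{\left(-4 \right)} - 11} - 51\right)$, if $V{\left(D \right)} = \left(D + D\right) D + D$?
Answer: $5304 - 104 \sqrt{17} \approx 4875.2$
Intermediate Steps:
$V{\left(D \right)} = D + 2 D^{2}$ ($V{\left(D \right)} = 2 D D + D = 2 D^{2} + D = D + 2 D^{2}$)
$- 104 \left(\sqrt{V{\left(-4 \right)} - 11} - 51\right) = - 104 \left(\sqrt{- 4 \left(1 + 2 \left(-4\right)\right) - 11} - 51\right) = - 104 \left(\sqrt{- 4 \left(1 - 8\right) - 11} - 51\right) = - 104 \left(\sqrt{\left(-4\right) \left(-7\right) - 11} - 51\right) = - 104 \left(\sqrt{28 - 11} - 51\right) = - 104 \left(\sqrt{17} - 51\right) = - 104 \left(-51 + \sqrt{17}\right) = 5304 - 104 \sqrt{17}$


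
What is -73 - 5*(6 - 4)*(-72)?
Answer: 647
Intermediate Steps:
-73 - 5*(6 - 4)*(-72) = -73 - 5*2*(-72) = -73 - 10*(-72) = -73 + 720 = 647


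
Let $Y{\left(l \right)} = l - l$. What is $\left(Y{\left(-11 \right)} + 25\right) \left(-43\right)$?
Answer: $-1075$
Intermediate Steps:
$Y{\left(l \right)} = 0$
$\left(Y{\left(-11 \right)} + 25\right) \left(-43\right) = \left(0 + 25\right) \left(-43\right) = 25 \left(-43\right) = -1075$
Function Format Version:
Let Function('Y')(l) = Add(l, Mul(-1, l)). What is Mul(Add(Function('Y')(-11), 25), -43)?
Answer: -1075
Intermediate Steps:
Function('Y')(l) = 0
Mul(Add(Function('Y')(-11), 25), -43) = Mul(Add(0, 25), -43) = Mul(25, -43) = -1075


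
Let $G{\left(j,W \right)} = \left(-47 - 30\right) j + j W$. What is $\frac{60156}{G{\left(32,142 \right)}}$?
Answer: $\frac{15039}{520} \approx 28.921$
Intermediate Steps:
$G{\left(j,W \right)} = - 77 j + W j$ ($G{\left(j,W \right)} = \left(-47 - 30\right) j + W j = - 77 j + W j$)
$\frac{60156}{G{\left(32,142 \right)}} = \frac{60156}{32 \left(-77 + 142\right)} = \frac{60156}{32 \cdot 65} = \frac{60156}{2080} = 60156 \cdot \frac{1}{2080} = \frac{15039}{520}$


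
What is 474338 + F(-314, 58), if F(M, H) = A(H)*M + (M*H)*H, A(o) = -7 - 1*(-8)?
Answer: -582272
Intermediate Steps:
A(o) = 1 (A(o) = -7 + 8 = 1)
F(M, H) = M + M*H² (F(M, H) = 1*M + (M*H)*H = M + (H*M)*H = M + M*H²)
474338 + F(-314, 58) = 474338 - 314*(1 + 58²) = 474338 - 314*(1 + 3364) = 474338 - 314*3365 = 474338 - 1056610 = -582272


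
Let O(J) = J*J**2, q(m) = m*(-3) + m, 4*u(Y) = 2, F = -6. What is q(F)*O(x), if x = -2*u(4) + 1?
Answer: 0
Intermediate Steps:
u(Y) = 1/2 (u(Y) = (1/4)*2 = 1/2)
x = 0 (x = -2*1/2 + 1 = -1 + 1 = 0)
q(m) = -2*m (q(m) = -3*m + m = -2*m)
O(J) = J**3
q(F)*O(x) = -2*(-6)*0**3 = 12*0 = 0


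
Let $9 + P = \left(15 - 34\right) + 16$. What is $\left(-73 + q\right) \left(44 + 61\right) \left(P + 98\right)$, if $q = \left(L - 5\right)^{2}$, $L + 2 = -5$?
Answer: $641130$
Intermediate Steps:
$L = -7$ ($L = -2 - 5 = -7$)
$P = -12$ ($P = -9 + \left(\left(15 - 34\right) + 16\right) = -9 + \left(-19 + 16\right) = -9 - 3 = -12$)
$q = 144$ ($q = \left(-7 - 5\right)^{2} = \left(-12\right)^{2} = 144$)
$\left(-73 + q\right) \left(44 + 61\right) \left(P + 98\right) = \left(-73 + 144\right) \left(44 + 61\right) \left(-12 + 98\right) = 71 \cdot 105 \cdot 86 = 7455 \cdot 86 = 641130$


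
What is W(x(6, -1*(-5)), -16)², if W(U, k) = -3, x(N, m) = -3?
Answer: 9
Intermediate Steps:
W(x(6, -1*(-5)), -16)² = (-3)² = 9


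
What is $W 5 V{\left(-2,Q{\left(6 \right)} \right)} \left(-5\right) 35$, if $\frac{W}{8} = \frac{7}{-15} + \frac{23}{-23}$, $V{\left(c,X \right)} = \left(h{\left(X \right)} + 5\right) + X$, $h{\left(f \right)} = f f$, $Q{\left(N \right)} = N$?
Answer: $\frac{1447600}{3} \approx 4.8253 \cdot 10^{5}$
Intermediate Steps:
$h{\left(f \right)} = f^{2}$
$V{\left(c,X \right)} = 5 + X + X^{2}$ ($V{\left(c,X \right)} = \left(X^{2} + 5\right) + X = \left(5 + X^{2}\right) + X = 5 + X + X^{2}$)
$W = - \frac{176}{15}$ ($W = 8 \left(\frac{7}{-15} + \frac{23}{-23}\right) = 8 \left(7 \left(- \frac{1}{15}\right) + 23 \left(- \frac{1}{23}\right)\right) = 8 \left(- \frac{7}{15} - 1\right) = 8 \left(- \frac{22}{15}\right) = - \frac{176}{15} \approx -11.733$)
$W 5 V{\left(-2,Q{\left(6 \right)} \right)} \left(-5\right) 35 = - \frac{176 \cdot 5 \left(5 + 6 + 6^{2}\right) \left(-5\right)}{15} \cdot 35 = - \frac{176 \cdot 5 \left(5 + 6 + 36\right) \left(-5\right)}{15} \cdot 35 = - \frac{176 \cdot 5 \cdot 47 \left(-5\right)}{15} \cdot 35 = - \frac{176 \cdot 235 \left(-5\right)}{15} \cdot 35 = \left(- \frac{176}{15}\right) \left(-1175\right) 35 = \frac{41360}{3} \cdot 35 = \frac{1447600}{3}$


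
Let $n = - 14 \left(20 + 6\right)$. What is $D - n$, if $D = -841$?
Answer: $-477$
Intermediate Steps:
$n = -364$ ($n = \left(-14\right) 26 = -364$)
$D - n = -841 - -364 = -841 + 364 = -477$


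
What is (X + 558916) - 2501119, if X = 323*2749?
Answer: -1054276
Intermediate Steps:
X = 887927
(X + 558916) - 2501119 = (887927 + 558916) - 2501119 = 1446843 - 2501119 = -1054276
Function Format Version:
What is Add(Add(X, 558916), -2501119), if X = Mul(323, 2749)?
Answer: -1054276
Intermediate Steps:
X = 887927
Add(Add(X, 558916), -2501119) = Add(Add(887927, 558916), -2501119) = Add(1446843, -2501119) = -1054276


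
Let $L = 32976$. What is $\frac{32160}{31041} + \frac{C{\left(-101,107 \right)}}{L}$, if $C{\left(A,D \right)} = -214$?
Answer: $\frac{58548077}{56867112} \approx 1.0296$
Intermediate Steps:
$\frac{32160}{31041} + \frac{C{\left(-101,107 \right)}}{L} = \frac{32160}{31041} - \frac{214}{32976} = 32160 \cdot \frac{1}{31041} - \frac{107}{16488} = \frac{10720}{10347} - \frac{107}{16488} = \frac{58548077}{56867112}$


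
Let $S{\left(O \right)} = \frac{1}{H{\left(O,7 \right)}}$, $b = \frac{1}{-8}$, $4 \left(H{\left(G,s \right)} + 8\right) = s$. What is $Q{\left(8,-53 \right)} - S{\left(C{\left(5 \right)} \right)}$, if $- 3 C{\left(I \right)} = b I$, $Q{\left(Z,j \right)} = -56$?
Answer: $- \frac{1396}{25} \approx -55.84$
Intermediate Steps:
$H{\left(G,s \right)} = -8 + \frac{s}{4}$
$b = - \frac{1}{8} \approx -0.125$
$C{\left(I \right)} = \frac{I}{24}$ ($C{\left(I \right)} = - \frac{\left(- \frac{1}{8}\right) I}{3} = \frac{I}{24}$)
$S{\left(O \right)} = - \frac{4}{25}$ ($S{\left(O \right)} = \frac{1}{-8 + \frac{1}{4} \cdot 7} = \frac{1}{-8 + \frac{7}{4}} = \frac{1}{- \frac{25}{4}} = - \frac{4}{25}$)
$Q{\left(8,-53 \right)} - S{\left(C{\left(5 \right)} \right)} = -56 - - \frac{4}{25} = -56 + \frac{4}{25} = - \frac{1396}{25}$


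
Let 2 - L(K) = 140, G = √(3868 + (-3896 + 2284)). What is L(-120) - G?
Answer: -138 - 4*√141 ≈ -185.50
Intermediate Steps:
G = 4*√141 (G = √(3868 - 1612) = √2256 = 4*√141 ≈ 47.497)
L(K) = -138 (L(K) = 2 - 1*140 = 2 - 140 = -138)
L(-120) - G = -138 - 4*√141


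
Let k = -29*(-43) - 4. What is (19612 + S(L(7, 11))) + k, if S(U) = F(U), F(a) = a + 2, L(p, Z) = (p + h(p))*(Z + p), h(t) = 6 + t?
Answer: 21217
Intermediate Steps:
L(p, Z) = (6 + 2*p)*(Z + p) (L(p, Z) = (p + (6 + p))*(Z + p) = (6 + 2*p)*(Z + p))
F(a) = 2 + a
S(U) = 2 + U
k = 1243 (k = 1247 - 4 = 1243)
(19612 + S(L(7, 11))) + k = (19612 + (2 + (2*7² + 6*11 + 6*7 + 2*11*7))) + 1243 = (19612 + (2 + (2*49 + 66 + 42 + 154))) + 1243 = (19612 + (2 + (98 + 66 + 42 + 154))) + 1243 = (19612 + (2 + 360)) + 1243 = (19612 + 362) + 1243 = 19974 + 1243 = 21217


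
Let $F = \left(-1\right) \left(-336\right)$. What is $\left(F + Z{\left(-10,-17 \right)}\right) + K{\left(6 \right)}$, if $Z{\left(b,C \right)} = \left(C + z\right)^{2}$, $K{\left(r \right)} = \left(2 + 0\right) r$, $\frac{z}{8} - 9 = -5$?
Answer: $573$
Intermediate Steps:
$z = 32$ ($z = 72 + 8 \left(-5\right) = 72 - 40 = 32$)
$K{\left(r \right)} = 2 r$
$Z{\left(b,C \right)} = \left(32 + C\right)^{2}$ ($Z{\left(b,C \right)} = \left(C + 32\right)^{2} = \left(32 + C\right)^{2}$)
$F = 336$
$\left(F + Z{\left(-10,-17 \right)}\right) + K{\left(6 \right)} = \left(336 + \left(32 - 17\right)^{2}\right) + 2 \cdot 6 = \left(336 + 15^{2}\right) + 12 = \left(336 + 225\right) + 12 = 561 + 12 = 573$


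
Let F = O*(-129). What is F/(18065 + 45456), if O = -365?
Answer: 47085/63521 ≈ 0.74125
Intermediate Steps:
F = 47085 (F = -365*(-129) = 47085)
F/(18065 + 45456) = 47085/(18065 + 45456) = 47085/63521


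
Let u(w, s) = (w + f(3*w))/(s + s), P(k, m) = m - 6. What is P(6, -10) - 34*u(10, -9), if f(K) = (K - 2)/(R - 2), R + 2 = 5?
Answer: 502/9 ≈ 55.778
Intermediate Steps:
P(k, m) = -6 + m
R = 3 (R = -2 + 5 = 3)
f(K) = -2 + K (f(K) = (K - 2)/(3 - 2) = (-2 + K)/1 = (-2 + K)*1 = -2 + K)
u(w, s) = (-2 + 4*w)/(2*s) (u(w, s) = (w + (-2 + 3*w))/(s + s) = (-2 + 4*w)/((2*s)) = (-2 + 4*w)*(1/(2*s)) = (-2 + 4*w)/(2*s))
P(6, -10) - 34*u(10, -9) = (-6 - 10) - 34*(-1 + 2*10)/(-9) = -16 - (-34)*(-1 + 20)/9 = -16 - (-34)*19/9 = -16 - 34*(-19/9) = -16 + 646/9 = 502/9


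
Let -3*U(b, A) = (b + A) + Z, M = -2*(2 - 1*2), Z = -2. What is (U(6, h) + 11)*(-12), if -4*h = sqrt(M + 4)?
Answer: -118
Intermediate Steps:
M = 0 (M = -2*(2 - 2) = -2*0 = 0)
h = -1/2 (h = -sqrt(0 + 4)/4 = -sqrt(4)/4 = -1/4*2 = -1/2 ≈ -0.50000)
U(b, A) = 2/3 - A/3 - b/3 (U(b, A) = -((b + A) - 2)/3 = -((A + b) - 2)/3 = -(-2 + A + b)/3 = 2/3 - A/3 - b/3)
(U(6, h) + 11)*(-12) = ((2/3 - 1/3*(-1/2) - 1/3*6) + 11)*(-12) = ((2/3 + 1/6 - 2) + 11)*(-12) = (-7/6 + 11)*(-12) = (59/6)*(-12) = -118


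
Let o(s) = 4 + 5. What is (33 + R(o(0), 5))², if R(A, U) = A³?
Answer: 580644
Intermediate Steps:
o(s) = 9
(33 + R(o(0), 5))² = (33 + 9³)² = (33 + 729)² = 762² = 580644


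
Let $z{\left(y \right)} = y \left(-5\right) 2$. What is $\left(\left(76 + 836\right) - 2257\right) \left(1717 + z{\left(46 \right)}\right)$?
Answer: $-1690665$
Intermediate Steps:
$z{\left(y \right)} = - 10 y$ ($z{\left(y \right)} = - 5 y 2 = - 10 y$)
$\left(\left(76 + 836\right) - 2257\right) \left(1717 + z{\left(46 \right)}\right) = \left(\left(76 + 836\right) - 2257\right) \left(1717 - 460\right) = \left(912 - 2257\right) \left(1717 - 460\right) = \left(912 - 2257\right) 1257 = \left(-1345\right) 1257 = -1690665$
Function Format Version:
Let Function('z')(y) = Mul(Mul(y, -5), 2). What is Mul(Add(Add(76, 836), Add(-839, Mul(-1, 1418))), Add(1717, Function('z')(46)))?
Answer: -1690665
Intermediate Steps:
Function('z')(y) = Mul(-10, y) (Function('z')(y) = Mul(Mul(-5, y), 2) = Mul(-10, y))
Mul(Add(Add(76, 836), Add(-839, Mul(-1, 1418))), Add(1717, Function('z')(46))) = Mul(Add(Add(76, 836), Add(-839, Mul(-1, 1418))), Add(1717, Mul(-10, 46))) = Mul(Add(912, Add(-839, -1418)), Add(1717, -460)) = Mul(Add(912, -2257), 1257) = Mul(-1345, 1257) = -1690665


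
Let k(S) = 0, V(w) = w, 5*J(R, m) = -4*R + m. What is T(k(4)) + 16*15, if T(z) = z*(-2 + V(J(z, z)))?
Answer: 240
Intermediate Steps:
J(R, m) = -4*R/5 + m/5 (J(R, m) = (-4*R + m)/5 = (m - 4*R)/5 = -4*R/5 + m/5)
T(z) = z*(-2 - 3*z/5) (T(z) = z*(-2 + (-4*z/5 + z/5)) = z*(-2 - 3*z/5))
T(k(4)) + 16*15 = (⅕)*0*(-10 - 3*0) + 16*15 = (⅕)*0*(-10 + 0) + 240 = (⅕)*0*(-10) + 240 = 0 + 240 = 240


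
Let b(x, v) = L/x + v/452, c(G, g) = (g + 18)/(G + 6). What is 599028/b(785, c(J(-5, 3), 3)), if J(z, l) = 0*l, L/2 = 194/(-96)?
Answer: 318820672440/1381 ≈ 2.3086e+8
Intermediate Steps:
L = -97/24 (L = 2*(194/(-96)) = 2*(194*(-1/96)) = 2*(-97/48) = -97/24 ≈ -4.0417)
J(z, l) = 0
c(G, g) = (18 + g)/(6 + G)
b(x, v) = -97/(24*x) + v/452
599028/b(785, c(J(-5, 3), 3)) = 599028/(-97/24/785 + ((18 + 3)/(6 + 0))/452) = 599028/(-97/24*1/785 + (21/6)/452) = 599028/(-97/18840 + ((⅙)*21)/452) = 599028/(-97/18840 + (1/452)*(7/2)) = 599028/(-97/18840 + 7/904) = 599028/(1381/532230) = 599028*(532230/1381) = 318820672440/1381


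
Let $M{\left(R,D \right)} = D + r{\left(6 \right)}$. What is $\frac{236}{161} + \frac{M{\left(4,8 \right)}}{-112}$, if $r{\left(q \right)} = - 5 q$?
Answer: $\frac{2141}{1288} \approx 1.6623$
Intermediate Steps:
$M{\left(R,D \right)} = -30 + D$ ($M{\left(R,D \right)} = D - 30 = -30 + D$)
$\frac{236}{161} + \frac{M{\left(4,8 \right)}}{-112} = \frac{236}{161} + \frac{-30 + 8}{-112} = 236 \cdot \frac{1}{161} - - \frac{11}{56} = \frac{236}{161} + \frac{11}{56} = \frac{2141}{1288}$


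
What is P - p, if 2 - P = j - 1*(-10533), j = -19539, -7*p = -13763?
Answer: 49293/7 ≈ 7041.9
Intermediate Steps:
p = 13763/7 (p = -1/7*(-13763) = 13763/7 ≈ 1966.1)
P = 9008 (P = 2 - (-19539 - 1*(-10533)) = 2 - (-19539 + 10533) = 2 - 1*(-9006) = 2 + 9006 = 9008)
P - p = 9008 - 1*13763/7 = 9008 - 13763/7 = 49293/7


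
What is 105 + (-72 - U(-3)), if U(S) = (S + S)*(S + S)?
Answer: -3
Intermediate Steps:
U(S) = 4*S² (U(S) = (2*S)*(2*S) = 4*S²)
105 + (-72 - U(-3)) = 105 + (-72 - 4*(-3)²) = 105 + (-72 - 4*9) = 105 + (-72 - 1*36) = 105 + (-72 - 36) = 105 - 108 = -3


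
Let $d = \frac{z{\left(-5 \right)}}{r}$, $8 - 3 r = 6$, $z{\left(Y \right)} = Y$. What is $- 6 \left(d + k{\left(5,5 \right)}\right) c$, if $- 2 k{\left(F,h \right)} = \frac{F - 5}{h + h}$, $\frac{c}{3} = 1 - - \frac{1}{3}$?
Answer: $180$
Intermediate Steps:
$r = \frac{2}{3}$ ($r = \frac{8}{3} - 2 = \frac{2}{3} \approx 0.66667$)
$c = 4$ ($c = 3 \left(1 - - \frac{1}{3}\right) = 3 \left(1 + \frac{1}{3}\right) = 3 \cdot \frac{4}{3} = 4$)
$d = - \frac{15}{2}$ ($d = - \frac{5}{\frac{2}{3}} = \left(-5\right) \frac{3}{2} = - \frac{15}{2} \approx -7.5$)
$k{\left(F,h \right)} = - \frac{-5 + F}{4 h}$ ($k{\left(F,h \right)} = - \frac{\left(F - 5\right) \frac{1}{h + h}}{2} = - \frac{\left(-5 + F\right) \frac{1}{2 h}}{2} = - \frac{\frac{1}{2} \frac{1}{h} \left(-5 + F\right)}{2} = - \frac{-5 + F}{4 h}$)
$- 6 \left(d + k{\left(5,5 \right)}\right) c = - 6 \left(- \frac{15}{2} + \frac{5 - 5}{4 \cdot 5}\right) 4 = - 6 \left(- \frac{15}{2} + \frac{1}{4} \cdot \frac{1}{5} \left(5 - 5\right)\right) 4 = - 6 \left(- \frac{15}{2} + \frac{1}{4} \cdot \frac{1}{5} \cdot 0\right) 4 = - 6 \left(- \frac{15}{2} + 0\right) 4 = \left(-6\right) \left(- \frac{15}{2}\right) 4 = 45 \cdot 4 = 180$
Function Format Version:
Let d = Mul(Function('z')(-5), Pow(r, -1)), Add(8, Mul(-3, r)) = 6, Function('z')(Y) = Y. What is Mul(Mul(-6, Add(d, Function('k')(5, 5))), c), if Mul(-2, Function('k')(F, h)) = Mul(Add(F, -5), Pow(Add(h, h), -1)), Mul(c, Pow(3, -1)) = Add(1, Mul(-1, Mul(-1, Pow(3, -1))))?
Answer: 180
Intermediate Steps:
r = Rational(2, 3) (r = Add(Rational(8, 3), Mul(Rational(-1, 3), 6)) = Add(Rational(8, 3), -2) = Rational(2, 3) ≈ 0.66667)
c = 4 (c = Mul(3, Add(1, Mul(-1, Mul(-1, Pow(3, -1))))) = Mul(3, Add(1, Mul(-1, Mul(-1, Rational(1, 3))))) = Mul(3, Add(1, Mul(-1, Rational(-1, 3)))) = Mul(3, Add(1, Rational(1, 3))) = Mul(3, Rational(4, 3)) = 4)
d = Rational(-15, 2) (d = Mul(-5, Pow(Rational(2, 3), -1)) = Mul(-5, Rational(3, 2)) = Rational(-15, 2) ≈ -7.5000)
Function('k')(F, h) = Mul(Rational(-1, 4), Pow(h, -1), Add(-5, F)) (Function('k')(F, h) = Mul(Rational(-1, 2), Mul(Add(F, -5), Pow(Add(h, h), -1))) = Mul(Rational(-1, 2), Mul(Add(-5, F), Pow(Mul(2, h), -1))) = Mul(Rational(-1, 2), Mul(Add(-5, F), Mul(Rational(1, 2), Pow(h, -1)))) = Mul(Rational(-1, 2), Mul(Rational(1, 2), Pow(h, -1), Add(-5, F))) = Mul(Rational(-1, 4), Pow(h, -1), Add(-5, F)))
Mul(Mul(-6, Add(d, Function('k')(5, 5))), c) = Mul(Mul(-6, Add(Rational(-15, 2), Mul(Rational(1, 4), Pow(5, -1), Add(5, Mul(-1, 5))))), 4) = Mul(Mul(-6, Add(Rational(-15, 2), Mul(Rational(1, 4), Rational(1, 5), Add(5, -5)))), 4) = Mul(Mul(-6, Add(Rational(-15, 2), Mul(Rational(1, 4), Rational(1, 5), 0))), 4) = Mul(Mul(-6, Add(Rational(-15, 2), 0)), 4) = Mul(Mul(-6, Rational(-15, 2)), 4) = Mul(45, 4) = 180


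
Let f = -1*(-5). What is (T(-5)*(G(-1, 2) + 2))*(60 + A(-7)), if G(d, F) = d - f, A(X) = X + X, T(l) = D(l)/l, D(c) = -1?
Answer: -184/5 ≈ -36.800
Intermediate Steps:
f = 5
T(l) = -1/l
A(X) = 2*X
G(d, F) = -5 + d (G(d, F) = d - 1*5 = d - 5 = -5 + d)
(T(-5)*(G(-1, 2) + 2))*(60 + A(-7)) = ((-1/(-5))*((-5 - 1) + 2))*(60 + 2*(-7)) = ((-1*(-⅕))*(-6 + 2))*(60 - 14) = ((⅕)*(-4))*46 = -⅘*46 = -184/5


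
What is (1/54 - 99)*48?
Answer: -42760/9 ≈ -4751.1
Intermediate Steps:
(1/54 - 99)*48 = -5345/54*48 = -42760/9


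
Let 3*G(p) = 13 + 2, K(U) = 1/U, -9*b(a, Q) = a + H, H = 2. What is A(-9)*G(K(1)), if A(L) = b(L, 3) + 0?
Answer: 35/9 ≈ 3.8889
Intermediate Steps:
b(a, Q) = -2/9 - a/9 (b(a, Q) = -(a + 2)/9 = -(2 + a)/9 = -2/9 - a/9)
G(p) = 5 (G(p) = (13 + 2)/3 = (⅓)*15 = 5)
A(L) = -2/9 - L/9 (A(L) = (-2/9 - L/9) + 0 = -2/9 - L/9)
A(-9)*G(K(1)) = (-2/9 - ⅑*(-9))*5 = (-2/9 + 1)*5 = (7/9)*5 = 35/9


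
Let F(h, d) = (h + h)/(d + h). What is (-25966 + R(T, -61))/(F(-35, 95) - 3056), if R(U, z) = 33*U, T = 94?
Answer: 137184/18343 ≈ 7.4788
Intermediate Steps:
F(h, d) = 2*h/(d + h) (F(h, d) = (2*h)/(d + h) = 2*h/(d + h))
(-25966 + R(T, -61))/(F(-35, 95) - 3056) = (-25966 + 33*94)/(2*(-35)/(95 - 35) - 3056) = (-25966 + 3102)/(2*(-35)/60 - 3056) = -22864/(2*(-35)*(1/60) - 3056) = -22864/(-7/6 - 3056) = -22864/(-18343/6) = -22864*(-6/18343) = 137184/18343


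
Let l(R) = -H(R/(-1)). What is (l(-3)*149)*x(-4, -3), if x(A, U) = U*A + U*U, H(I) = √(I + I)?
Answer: -3129*√6 ≈ -7664.5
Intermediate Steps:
H(I) = √2*√I (H(I) = √(2*I) = √2*√I)
x(A, U) = U² + A*U (x(A, U) = A*U + U² = U² + A*U)
l(R) = -√2*√(-R) (l(R) = -√2*√(R/(-1)) = -√2*√(R*(-1)) = -√2*√(-R))
(l(-3)*149)*x(-4, -3) = (-√2*√(-1*(-3))*149)*(-3*(-4 - 3)) = (-√2*√3*149)*(-3*(-7)) = (-√6*149)*21 = -149*√6*21 = -3129*√6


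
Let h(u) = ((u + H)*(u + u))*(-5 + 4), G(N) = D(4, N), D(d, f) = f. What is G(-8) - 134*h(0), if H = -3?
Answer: -8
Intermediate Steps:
G(N) = N
h(u) = -2*u*(-3 + u) (h(u) = ((u - 3)*(u + u))*(-5 + 4) = ((-3 + u)*(2*u))*(-1) = (2*u*(-3 + u))*(-1) = -2*u*(-3 + u))
G(-8) - 134*h(0) = -8 - 268*0*(3 - 1*0) = -8 - 268*0*(3 + 0) = -8 - 268*0*3 = -8 - 134*0 = -8 + 0 = -8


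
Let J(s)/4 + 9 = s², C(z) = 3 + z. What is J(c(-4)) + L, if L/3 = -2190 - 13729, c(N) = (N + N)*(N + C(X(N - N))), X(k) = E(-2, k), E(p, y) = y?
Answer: -47537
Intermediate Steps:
X(k) = k
c(N) = 2*N*(3 + N) (c(N) = (N + N)*(N + (3 + (N - N))) = (2*N)*(N + (3 + 0)) = (2*N)*(N + 3) = (2*N)*(3 + N) = 2*N*(3 + N))
L = -47757 (L = 3*(-2190 - 13729) = 3*(-15919) = -47757)
J(s) = -36 + 4*s²
J(c(-4)) + L = (-36 + 4*(2*(-4)*(3 - 4))²) - 47757 = (-36 + 4*(2*(-4)*(-1))²) - 47757 = (-36 + 4*8²) - 47757 = (-36 + 4*64) - 47757 = (-36 + 256) - 47757 = 220 - 47757 = -47537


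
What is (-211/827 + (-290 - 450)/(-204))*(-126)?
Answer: -5973828/14059 ≈ -424.91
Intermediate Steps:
(-211/827 + (-290 - 450)/(-204))*(-126) = (-211*1/827 - 740*(-1/204))*(-126) = (-211/827 + 185/51)*(-126) = (142234/42177)*(-126) = -5973828/14059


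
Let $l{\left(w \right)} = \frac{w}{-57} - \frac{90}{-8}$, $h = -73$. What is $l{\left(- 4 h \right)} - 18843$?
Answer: $- \frac{4294807}{228} \approx -18837.0$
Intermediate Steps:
$l{\left(w \right)} = \frac{45}{4} - \frac{w}{57}$ ($l{\left(w \right)} = w \left(- \frac{1}{57}\right) - - \frac{45}{4} = - \frac{w}{57} + \frac{45}{4} = \frac{45}{4} - \frac{w}{57}$)
$l{\left(- 4 h \right)} - 18843 = \left(\frac{45}{4} - \frac{\left(-4\right) \left(-73\right)}{57}\right) - 18843 = \left(\frac{45}{4} - \frac{292}{57}\right) - 18843 = \frac{1397}{228} - 18843 = - \frac{4294807}{228}$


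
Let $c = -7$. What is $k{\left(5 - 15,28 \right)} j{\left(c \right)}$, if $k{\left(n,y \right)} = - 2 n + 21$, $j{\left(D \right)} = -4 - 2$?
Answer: $-246$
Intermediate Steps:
$j{\left(D \right)} = -6$ ($j{\left(D \right)} = -4 - 2 = -6$)
$k{\left(n,y \right)} = 21 - 2 n$
$k{\left(5 - 15,28 \right)} j{\left(c \right)} = \left(21 - 2 \left(5 - 15\right)\right) \left(-6\right) = \left(21 - -20\right) \left(-6\right) = \left(21 + 20\right) \left(-6\right) = 41 \left(-6\right) = -246$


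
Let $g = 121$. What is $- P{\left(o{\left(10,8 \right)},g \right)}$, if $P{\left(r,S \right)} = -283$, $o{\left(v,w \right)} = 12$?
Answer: $283$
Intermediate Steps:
$- P{\left(o{\left(10,8 \right)},g \right)} = \left(-1\right) \left(-283\right) = 283$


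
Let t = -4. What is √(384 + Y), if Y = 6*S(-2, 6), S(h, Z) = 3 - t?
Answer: √426 ≈ 20.640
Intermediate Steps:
S(h, Z) = 7 (S(h, Z) = 3 - 1*(-4) = 3 + 4 = 7)
Y = 42 (Y = 6*7 = 42)
√(384 + Y) = √(384 + 42) = √426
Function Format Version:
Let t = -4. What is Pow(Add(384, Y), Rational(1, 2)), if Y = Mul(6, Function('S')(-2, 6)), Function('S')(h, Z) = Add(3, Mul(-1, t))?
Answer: Pow(426, Rational(1, 2)) ≈ 20.640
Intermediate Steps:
Function('S')(h, Z) = 7 (Function('S')(h, Z) = Add(3, Mul(-1, -4)) = Add(3, 4) = 7)
Y = 42 (Y = Mul(6, 7) = 42)
Pow(Add(384, Y), Rational(1, 2)) = Pow(Add(384, 42), Rational(1, 2)) = Pow(426, Rational(1, 2))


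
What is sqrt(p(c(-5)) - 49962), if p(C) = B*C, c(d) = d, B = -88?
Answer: I*sqrt(49522) ≈ 222.54*I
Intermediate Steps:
p(C) = -88*C
sqrt(p(c(-5)) - 49962) = sqrt(-88*(-5) - 49962) = sqrt(440 - 49962) = sqrt(-49522) = I*sqrt(49522)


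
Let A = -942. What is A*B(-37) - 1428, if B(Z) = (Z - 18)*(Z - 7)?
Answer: -2281068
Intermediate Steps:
B(Z) = (-18 + Z)*(-7 + Z)
A*B(-37) - 1428 = -942*(126 + (-37)² - 25*(-37)) - 1428 = -942*(126 + 1369 + 925) - 1428 = -942*2420 - 1428 = -2279640 - 1428 = -2281068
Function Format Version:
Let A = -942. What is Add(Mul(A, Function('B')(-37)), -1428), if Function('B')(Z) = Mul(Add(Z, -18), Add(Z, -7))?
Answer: -2281068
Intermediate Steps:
Function('B')(Z) = Mul(Add(-18, Z), Add(-7, Z))
Add(Mul(A, Function('B')(-37)), -1428) = Add(Mul(-942, Add(126, Pow(-37, 2), Mul(-25, -37))), -1428) = Add(Mul(-942, Add(126, 1369, 925)), -1428) = Add(Mul(-942, 2420), -1428) = Add(-2279640, -1428) = -2281068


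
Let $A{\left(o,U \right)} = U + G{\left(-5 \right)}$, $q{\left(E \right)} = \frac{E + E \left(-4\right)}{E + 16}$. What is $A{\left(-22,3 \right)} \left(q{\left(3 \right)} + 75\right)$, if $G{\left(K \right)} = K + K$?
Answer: $- \frac{9912}{19} \approx -521.68$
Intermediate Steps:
$G{\left(K \right)} = 2 K$
$q{\left(E \right)} = - \frac{3 E}{16 + E}$ ($q{\left(E \right)} = \frac{E - 4 E}{16 + E} = \frac{\left(-3\right) E}{16 + E} = - \frac{3 E}{16 + E}$)
$A{\left(o,U \right)} = -10 + U$ ($A{\left(o,U \right)} = U + 2 \left(-5\right) = U - 10 = -10 + U$)
$A{\left(-22,3 \right)} \left(q{\left(3 \right)} + 75\right) = \left(-10 + 3\right) \left(\left(-3\right) 3 \frac{1}{16 + 3} + 75\right) = - 7 \left(\left(-3\right) 3 \cdot \frac{1}{19} + 75\right) = - 7 \left(- \frac{9}{19} + 75\right) = \left(-7\right) \frac{1416}{19} = - \frac{9912}{19}$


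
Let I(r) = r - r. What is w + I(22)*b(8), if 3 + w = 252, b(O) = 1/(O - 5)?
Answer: 249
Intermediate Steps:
b(O) = 1/(-5 + O)
I(r) = 0
w = 249 (w = -3 + 252 = 249)
w + I(22)*b(8) = 249 + 0/(-5 + 8) = 249 + 0/3 = 249 + 0*(1/3) = 249 + 0 = 249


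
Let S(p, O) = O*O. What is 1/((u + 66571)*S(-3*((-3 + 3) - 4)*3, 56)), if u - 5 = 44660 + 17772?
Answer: 1/404569088 ≈ 2.4718e-9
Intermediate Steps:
u = 62437 (u = 5 + (44660 + 17772) = 5 + 62432 = 62437)
S(p, O) = O²
1/((u + 66571)*S(-3*((-3 + 3) - 4)*3, 56)) = 1/((62437 + 66571)*(56²)) = 1/(129008*3136) = (1/129008)*(1/3136) = 1/404569088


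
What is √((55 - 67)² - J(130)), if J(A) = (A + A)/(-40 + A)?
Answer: √1270/3 ≈ 11.879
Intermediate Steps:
J(A) = 2*A/(-40 + A) (J(A) = (2*A)/(-40 + A) = 2*A/(-40 + A))
√((55 - 67)² - J(130)) = √((55 - 67)² - 2*130/(-40 + 130)) = √((-12)² - 2*130/90) = √(144 - 2*130/90) = √(144 - 1*26/9) = √(144 - 26/9) = √(1270/9) = √1270/3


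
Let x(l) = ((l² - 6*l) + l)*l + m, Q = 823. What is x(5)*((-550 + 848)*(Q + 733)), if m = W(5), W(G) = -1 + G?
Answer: 1854752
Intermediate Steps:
m = 4 (m = -1 + 5 = 4)
x(l) = 4 + l*(l² - 5*l) (x(l) = ((l² - 6*l) + l)*l + 4 = (l² - 5*l)*l + 4 = l*(l² - 5*l) + 4 = 4 + l*(l² - 5*l))
x(5)*((-550 + 848)*(Q + 733)) = (4 + 5³ - 5*5²)*((-550 + 848)*(823 + 733)) = (4 + 125 - 5*25)*(298*1556) = (4 + 125 - 125)*463688 = 4*463688 = 1854752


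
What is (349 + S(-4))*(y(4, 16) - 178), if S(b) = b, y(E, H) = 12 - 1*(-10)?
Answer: -53820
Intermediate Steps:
y(E, H) = 22 (y(E, H) = 12 + 10 = 22)
(349 + S(-4))*(y(4, 16) - 178) = (349 - 4)*(22 - 178) = 345*(-156) = -53820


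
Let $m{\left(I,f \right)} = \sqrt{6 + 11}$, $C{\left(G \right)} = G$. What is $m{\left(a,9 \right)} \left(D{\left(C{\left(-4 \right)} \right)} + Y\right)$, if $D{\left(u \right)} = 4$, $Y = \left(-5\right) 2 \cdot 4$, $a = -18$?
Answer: $- 36 \sqrt{17} \approx -148.43$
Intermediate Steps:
$m{\left(I,f \right)} = \sqrt{17}$
$Y = -40$ ($Y = \left(-10\right) 4 = -40$)
$m{\left(a,9 \right)} \left(D{\left(C{\left(-4 \right)} \right)} + Y\right) = \sqrt{17} \left(4 - 40\right) = \sqrt{17} \left(-36\right) = - 36 \sqrt{17}$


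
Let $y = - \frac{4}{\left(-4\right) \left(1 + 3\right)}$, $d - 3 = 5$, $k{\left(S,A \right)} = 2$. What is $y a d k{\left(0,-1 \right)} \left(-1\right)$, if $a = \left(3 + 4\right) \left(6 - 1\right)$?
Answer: $-140$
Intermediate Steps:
$d = 8$ ($d = 3 + 5 = 8$)
$a = 35$ ($a = 7 \cdot 5 = 35$)
$y = \frac{1}{4}$ ($y = - \frac{4}{\left(-4\right) 4} = - \frac{4}{-16} = \left(-4\right) \left(- \frac{1}{16}\right) = \frac{1}{4} \approx 0.25$)
$y a d k{\left(0,-1 \right)} \left(-1\right) = \frac{1}{4} \cdot 35 \cdot 8 \cdot 2 \left(-1\right) = \frac{35 \cdot 16 \left(-1\right)}{4} = \frac{35}{4} \left(-16\right) = -140$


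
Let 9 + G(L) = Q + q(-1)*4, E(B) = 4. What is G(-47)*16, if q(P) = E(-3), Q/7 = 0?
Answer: 112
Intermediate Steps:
Q = 0 (Q = 7*0 = 0)
q(P) = 4
G(L) = 7 (G(L) = -9 + (0 + 4*4) = -9 + (0 + 16) = -9 + 16 = 7)
G(-47)*16 = 7*16 = 112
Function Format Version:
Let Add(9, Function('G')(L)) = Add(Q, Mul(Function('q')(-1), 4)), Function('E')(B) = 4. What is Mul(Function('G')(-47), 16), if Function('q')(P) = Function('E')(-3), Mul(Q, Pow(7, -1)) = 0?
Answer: 112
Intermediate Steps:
Q = 0 (Q = Mul(7, 0) = 0)
Function('q')(P) = 4
Function('G')(L) = 7 (Function('G')(L) = Add(-9, Add(0, Mul(4, 4))) = Add(-9, Add(0, 16)) = Add(-9, 16) = 7)
Mul(Function('G')(-47), 16) = Mul(7, 16) = 112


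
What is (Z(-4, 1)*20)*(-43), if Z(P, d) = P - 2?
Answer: 5160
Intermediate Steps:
Z(P, d) = -2 + P
(Z(-4, 1)*20)*(-43) = ((-2 - 4)*20)*(-43) = -6*20*(-43) = -120*(-43) = 5160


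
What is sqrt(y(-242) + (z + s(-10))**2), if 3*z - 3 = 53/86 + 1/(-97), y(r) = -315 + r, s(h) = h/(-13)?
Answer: I*sqrt(6504919907771)/108446 ≈ 23.518*I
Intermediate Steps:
s(h) = -h/13 (s(h) = h*(-1/13) = -h/13)
z = 10027/8342 (z = 1 + (53/86 + 1/(-97))/3 = 1 + (53*(1/86) + 1*(-1/97))/3 = 1 + (53/86 - 1/97)/3 = 1 + (1/3)*(5055/8342) = 1 + 1685/8342 = 10027/8342 ≈ 1.2020)
sqrt(y(-242) + (z + s(-10))**2) = sqrt((-315 - 242) + (10027/8342 - 1/13*(-10))**2) = sqrt(-557 + (10027/8342 + 10/13)**2) = sqrt(-557 + (213771/108446)**2) = sqrt(-557 + 45698040441/11760534916) = sqrt(-6504919907771/11760534916) = I*sqrt(6504919907771)/108446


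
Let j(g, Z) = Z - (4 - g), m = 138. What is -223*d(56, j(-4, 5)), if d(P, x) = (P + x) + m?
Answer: -42593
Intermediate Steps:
j(g, Z) = -4 + Z + g (j(g, Z) = Z + (-4 + g) = -4 + Z + g)
d(P, x) = 138 + P + x (d(P, x) = (P + x) + 138 = 138 + P + x)
-223*d(56, j(-4, 5)) = -223*(138 + 56 + (-4 + 5 - 4)) = -223*(138 + 56 - 3) = -223*191 = -42593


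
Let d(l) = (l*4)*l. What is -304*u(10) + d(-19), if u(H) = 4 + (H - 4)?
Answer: -1596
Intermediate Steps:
d(l) = 4*l**2 (d(l) = (4*l)*l = 4*l**2)
u(H) = H (u(H) = 4 + (-4 + H) = H)
-304*u(10) + d(-19) = -304*10 + 4*(-19)**2 = -3040 + 4*361 = -3040 + 1444 = -1596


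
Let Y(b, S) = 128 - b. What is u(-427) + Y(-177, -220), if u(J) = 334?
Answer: 639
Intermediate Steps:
u(-427) + Y(-177, -220) = 334 + (128 - 1*(-177)) = 334 + (128 + 177) = 334 + 305 = 639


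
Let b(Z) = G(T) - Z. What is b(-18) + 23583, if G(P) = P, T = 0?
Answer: 23601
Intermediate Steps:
b(Z) = -Z (b(Z) = 0 - Z = -Z)
b(-18) + 23583 = -1*(-18) + 23583 = 18 + 23583 = 23601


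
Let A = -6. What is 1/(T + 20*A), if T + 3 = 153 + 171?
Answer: 1/201 ≈ 0.0049751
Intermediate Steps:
T = 321 (T = -3 + (153 + 171) = -3 + 324 = 321)
1/(T + 20*A) = 1/(321 + 20*(-6)) = 1/(321 - 120) = 1/201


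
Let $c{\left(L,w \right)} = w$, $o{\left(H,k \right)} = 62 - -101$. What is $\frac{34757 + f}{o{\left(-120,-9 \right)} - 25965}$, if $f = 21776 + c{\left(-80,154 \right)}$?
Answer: $- \frac{56687}{25802} \approx -2.197$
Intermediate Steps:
$o{\left(H,k \right)} = 163$ ($o{\left(H,k \right)} = 62 + 101 = 163$)
$f = 21930$ ($f = 21776 + 154 = 21930$)
$\frac{34757 + f}{o{\left(-120,-9 \right)} - 25965} = \frac{34757 + 21930}{163 - 25965} = \frac{56687}{-25802} = 56687 \left(- \frac{1}{25802}\right) = - \frac{56687}{25802}$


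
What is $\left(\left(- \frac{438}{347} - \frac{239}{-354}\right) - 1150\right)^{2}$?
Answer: $\frac{19975813732400761}{15089174244} \approx 1.3239 \cdot 10^{6}$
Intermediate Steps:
$\left(\left(- \frac{438}{347} - \frac{239}{-354}\right) - 1150\right)^{2} = \left(\left(\left(-438\right) \frac{1}{347} - - \frac{239}{354}\right) - 1150\right)^{2} = \left(\left(- \frac{438}{347} + \frac{239}{354}\right) - 1150\right)^{2} = \left(- \frac{72119}{122838} - 1150\right)^{2} = \left(- \frac{141335819}{122838}\right)^{2} = \frac{19975813732400761}{15089174244}$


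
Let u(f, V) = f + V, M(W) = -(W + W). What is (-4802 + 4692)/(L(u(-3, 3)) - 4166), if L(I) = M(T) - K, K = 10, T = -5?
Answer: 55/2083 ≈ 0.026404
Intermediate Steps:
M(W) = -2*W
u(f, V) = V + f
L(I) = 0 (L(I) = -2*(-5) - 1*10 = 10 - 10 = 0)
(-4802 + 4692)/(L(u(-3, 3)) - 4166) = (-4802 + 4692)/(0 - 4166) = -110/(-4166) = -110*(-1/4166) = 55/2083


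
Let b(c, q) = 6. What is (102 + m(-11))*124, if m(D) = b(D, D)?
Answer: 13392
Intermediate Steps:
m(D) = 6
(102 + m(-11))*124 = (102 + 6)*124 = 108*124 = 13392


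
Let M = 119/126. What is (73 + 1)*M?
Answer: 629/9 ≈ 69.889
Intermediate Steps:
M = 17/18 (M = 119*(1/126) = 17/18 ≈ 0.94444)
(73 + 1)*M = (73 + 1)*(17/18) = 74*(17/18) = 629/9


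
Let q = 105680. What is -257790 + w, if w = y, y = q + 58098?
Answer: -94012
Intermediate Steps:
y = 163778 (y = 105680 + 58098 = 163778)
w = 163778
-257790 + w = -257790 + 163778 = -94012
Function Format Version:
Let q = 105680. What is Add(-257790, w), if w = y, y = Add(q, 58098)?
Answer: -94012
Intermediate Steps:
y = 163778 (y = Add(105680, 58098) = 163778)
w = 163778
Add(-257790, w) = Add(-257790, 163778) = -94012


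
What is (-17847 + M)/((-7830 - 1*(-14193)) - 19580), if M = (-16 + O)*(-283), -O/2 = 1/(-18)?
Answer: 120154/118953 ≈ 1.0101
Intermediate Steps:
O = ⅑ (O = -2/(-18) = -2*(-1/18) = ⅑ ≈ 0.11111)
M = 40469/9 (M = (-16 + ⅑)*(-283) = -143/9*(-283) = 40469/9 ≈ 4496.6)
(-17847 + M)/((-7830 - 1*(-14193)) - 19580) = (-17847 + 40469/9)/((-7830 - 1*(-14193)) - 19580) = -120154/(9*((-7830 + 14193) - 19580)) = -120154/(9*(6363 - 19580)) = -120154/9/(-13217) = -120154/9*(-1/13217) = 120154/118953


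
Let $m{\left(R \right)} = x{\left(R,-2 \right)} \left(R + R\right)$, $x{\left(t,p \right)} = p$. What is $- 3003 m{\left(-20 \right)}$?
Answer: $-240240$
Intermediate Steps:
$m{\left(R \right)} = - 4 R$ ($m{\left(R \right)} = - 2 \left(R + R\right) = - 2 \cdot 2 R = - 4 R$)
$- 3003 m{\left(-20 \right)} = - 3003 \left(\left(-4\right) \left(-20\right)\right) = \left(-3003\right) 80 = -240240$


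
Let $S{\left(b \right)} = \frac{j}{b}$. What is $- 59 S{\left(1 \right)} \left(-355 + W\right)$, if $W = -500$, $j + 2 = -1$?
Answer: $-151335$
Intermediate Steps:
$j = -3$ ($j = -2 - 1 = -3$)
$S{\left(b \right)} = - \frac{3}{b}$
$- 59 S{\left(1 \right)} \left(-355 + W\right) = - 59 \left(- \frac{3}{1}\right) \left(-355 - 500\right) = - 59 \left(\left(-3\right) 1\right) \left(-855\right) = \left(-59\right) \left(-3\right) \left(-855\right) = 177 \left(-855\right) = -151335$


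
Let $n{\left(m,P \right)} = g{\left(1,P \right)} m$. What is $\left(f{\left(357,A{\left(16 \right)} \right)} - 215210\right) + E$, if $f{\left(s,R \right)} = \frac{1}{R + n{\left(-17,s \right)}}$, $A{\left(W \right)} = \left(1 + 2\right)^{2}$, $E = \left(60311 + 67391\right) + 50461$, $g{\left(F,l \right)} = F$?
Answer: $- \frac{296377}{8} \approx -37047.0$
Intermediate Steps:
$n{\left(m,P \right)} = m$ ($n{\left(m,P \right)} = 1 m = m$)
$E = 178163$ ($E = 127702 + 50461 = 178163$)
$A{\left(W \right)} = 9$ ($A{\left(W \right)} = 3^{2} = 9$)
$f{\left(s,R \right)} = \frac{1}{-17 + R}$ ($f{\left(s,R \right)} = \frac{1}{R - 17} = \frac{1}{-17 + R}$)
$\left(f{\left(357,A{\left(16 \right)} \right)} - 215210\right) + E = \left(\frac{1}{-17 + 9} - 215210\right) + 178163 = \left(\frac{1}{-8} - 215210\right) + 178163 = \left(- \frac{1}{8} - 215210\right) + 178163 = - \frac{1721681}{8} + 178163 = - \frac{296377}{8}$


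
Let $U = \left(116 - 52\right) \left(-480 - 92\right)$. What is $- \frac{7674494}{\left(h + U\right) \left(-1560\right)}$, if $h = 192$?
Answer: $- \frac{3837247}{28404480} \approx -0.13509$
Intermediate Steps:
$U = -36608$ ($U = 64 \left(-572\right) = -36608$)
$- \frac{7674494}{\left(h + U\right) \left(-1560\right)} = - \frac{7674494}{\left(192 - 36608\right) \left(-1560\right)} = - \frac{7674494}{\left(-36416\right) \left(-1560\right)} = - \frac{7674494}{56808960} = \left(-7674494\right) \frac{1}{56808960} = - \frac{3837247}{28404480}$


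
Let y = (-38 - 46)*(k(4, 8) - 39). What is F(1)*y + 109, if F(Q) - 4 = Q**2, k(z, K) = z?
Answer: 14809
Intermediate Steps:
F(Q) = 4 + Q**2
y = 2940 (y = (-38 - 46)*(4 - 39) = -84*(-35) = 2940)
F(1)*y + 109 = (4 + 1**2)*2940 + 109 = (4 + 1)*2940 + 109 = 5*2940 + 109 = 14700 + 109 = 14809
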